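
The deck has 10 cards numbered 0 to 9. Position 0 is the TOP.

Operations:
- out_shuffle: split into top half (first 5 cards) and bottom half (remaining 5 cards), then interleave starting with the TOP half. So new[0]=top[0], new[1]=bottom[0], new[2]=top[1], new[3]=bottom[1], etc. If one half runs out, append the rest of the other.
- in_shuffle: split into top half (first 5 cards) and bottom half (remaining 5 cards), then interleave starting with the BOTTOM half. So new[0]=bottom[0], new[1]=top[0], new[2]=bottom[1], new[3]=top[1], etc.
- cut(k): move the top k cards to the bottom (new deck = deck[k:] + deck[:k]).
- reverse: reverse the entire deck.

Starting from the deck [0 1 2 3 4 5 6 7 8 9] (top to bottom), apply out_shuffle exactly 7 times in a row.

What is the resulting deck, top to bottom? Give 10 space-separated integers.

Answer: 0 5 1 6 2 7 3 8 4 9

Derivation:
After op 1 (out_shuffle): [0 5 1 6 2 7 3 8 4 9]
After op 2 (out_shuffle): [0 7 5 3 1 8 6 4 2 9]
After op 3 (out_shuffle): [0 8 7 6 5 4 3 2 1 9]
After op 4 (out_shuffle): [0 4 8 3 7 2 6 1 5 9]
After op 5 (out_shuffle): [0 2 4 6 8 1 3 5 7 9]
After op 6 (out_shuffle): [0 1 2 3 4 5 6 7 8 9]
After op 7 (out_shuffle): [0 5 1 6 2 7 3 8 4 9]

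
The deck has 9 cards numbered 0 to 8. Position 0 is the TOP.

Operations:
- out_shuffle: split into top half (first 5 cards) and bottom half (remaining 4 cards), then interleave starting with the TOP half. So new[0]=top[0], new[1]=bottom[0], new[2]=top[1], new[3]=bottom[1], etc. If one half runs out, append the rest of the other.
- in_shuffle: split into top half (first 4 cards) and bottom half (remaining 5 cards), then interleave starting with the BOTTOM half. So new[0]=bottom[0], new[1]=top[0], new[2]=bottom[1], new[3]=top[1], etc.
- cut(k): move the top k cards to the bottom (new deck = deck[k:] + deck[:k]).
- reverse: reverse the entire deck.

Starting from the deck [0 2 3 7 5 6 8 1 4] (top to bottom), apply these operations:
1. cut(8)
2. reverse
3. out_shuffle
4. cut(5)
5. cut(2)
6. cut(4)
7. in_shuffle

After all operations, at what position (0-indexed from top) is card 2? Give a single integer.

After op 1 (cut(8)): [4 0 2 3 7 5 6 8 1]
After op 2 (reverse): [1 8 6 5 7 3 2 0 4]
After op 3 (out_shuffle): [1 3 8 2 6 0 5 4 7]
After op 4 (cut(5)): [0 5 4 7 1 3 8 2 6]
After op 5 (cut(2)): [4 7 1 3 8 2 6 0 5]
After op 6 (cut(4)): [8 2 6 0 5 4 7 1 3]
After op 7 (in_shuffle): [5 8 4 2 7 6 1 0 3]
Card 2 is at position 3.

Answer: 3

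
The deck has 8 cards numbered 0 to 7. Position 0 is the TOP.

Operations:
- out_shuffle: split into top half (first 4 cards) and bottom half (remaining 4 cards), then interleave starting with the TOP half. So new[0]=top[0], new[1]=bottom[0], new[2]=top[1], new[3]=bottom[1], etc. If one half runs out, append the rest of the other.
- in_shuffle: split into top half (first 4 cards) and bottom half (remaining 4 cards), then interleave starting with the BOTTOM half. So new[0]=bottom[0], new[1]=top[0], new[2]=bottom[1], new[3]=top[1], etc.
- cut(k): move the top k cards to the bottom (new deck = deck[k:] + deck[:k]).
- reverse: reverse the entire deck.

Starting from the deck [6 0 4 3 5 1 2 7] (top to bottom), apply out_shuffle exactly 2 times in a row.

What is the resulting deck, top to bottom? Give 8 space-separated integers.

After op 1 (out_shuffle): [6 5 0 1 4 2 3 7]
After op 2 (out_shuffle): [6 4 5 2 0 3 1 7]

Answer: 6 4 5 2 0 3 1 7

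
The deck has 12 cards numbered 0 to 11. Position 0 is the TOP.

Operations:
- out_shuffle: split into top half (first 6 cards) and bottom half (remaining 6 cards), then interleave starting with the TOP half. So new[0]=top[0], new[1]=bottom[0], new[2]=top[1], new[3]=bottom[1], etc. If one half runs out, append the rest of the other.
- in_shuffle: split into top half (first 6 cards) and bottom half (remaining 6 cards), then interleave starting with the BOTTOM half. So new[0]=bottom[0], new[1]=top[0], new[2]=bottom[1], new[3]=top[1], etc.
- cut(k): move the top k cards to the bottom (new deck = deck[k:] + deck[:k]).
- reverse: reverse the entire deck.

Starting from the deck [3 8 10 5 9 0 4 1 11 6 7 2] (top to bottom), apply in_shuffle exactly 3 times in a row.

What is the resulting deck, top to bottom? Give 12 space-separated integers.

After op 1 (in_shuffle): [4 3 1 8 11 10 6 5 7 9 2 0]
After op 2 (in_shuffle): [6 4 5 3 7 1 9 8 2 11 0 10]
After op 3 (in_shuffle): [9 6 8 4 2 5 11 3 0 7 10 1]

Answer: 9 6 8 4 2 5 11 3 0 7 10 1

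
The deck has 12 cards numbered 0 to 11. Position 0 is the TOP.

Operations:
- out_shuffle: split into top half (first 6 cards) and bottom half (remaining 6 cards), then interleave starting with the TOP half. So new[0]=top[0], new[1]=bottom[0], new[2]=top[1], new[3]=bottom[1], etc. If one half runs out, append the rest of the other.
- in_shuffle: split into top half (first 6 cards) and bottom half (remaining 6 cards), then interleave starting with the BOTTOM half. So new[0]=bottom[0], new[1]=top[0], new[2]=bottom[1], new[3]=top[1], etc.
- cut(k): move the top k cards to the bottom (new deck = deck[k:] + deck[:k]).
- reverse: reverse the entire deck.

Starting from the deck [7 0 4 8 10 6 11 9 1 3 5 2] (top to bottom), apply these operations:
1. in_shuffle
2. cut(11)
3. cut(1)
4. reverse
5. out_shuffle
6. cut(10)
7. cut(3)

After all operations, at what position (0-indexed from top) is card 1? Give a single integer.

After op 1 (in_shuffle): [11 7 9 0 1 4 3 8 5 10 2 6]
After op 2 (cut(11)): [6 11 7 9 0 1 4 3 8 5 10 2]
After op 3 (cut(1)): [11 7 9 0 1 4 3 8 5 10 2 6]
After op 4 (reverse): [6 2 10 5 8 3 4 1 0 9 7 11]
After op 5 (out_shuffle): [6 4 2 1 10 0 5 9 8 7 3 11]
After op 6 (cut(10)): [3 11 6 4 2 1 10 0 5 9 8 7]
After op 7 (cut(3)): [4 2 1 10 0 5 9 8 7 3 11 6]
Card 1 is at position 2.

Answer: 2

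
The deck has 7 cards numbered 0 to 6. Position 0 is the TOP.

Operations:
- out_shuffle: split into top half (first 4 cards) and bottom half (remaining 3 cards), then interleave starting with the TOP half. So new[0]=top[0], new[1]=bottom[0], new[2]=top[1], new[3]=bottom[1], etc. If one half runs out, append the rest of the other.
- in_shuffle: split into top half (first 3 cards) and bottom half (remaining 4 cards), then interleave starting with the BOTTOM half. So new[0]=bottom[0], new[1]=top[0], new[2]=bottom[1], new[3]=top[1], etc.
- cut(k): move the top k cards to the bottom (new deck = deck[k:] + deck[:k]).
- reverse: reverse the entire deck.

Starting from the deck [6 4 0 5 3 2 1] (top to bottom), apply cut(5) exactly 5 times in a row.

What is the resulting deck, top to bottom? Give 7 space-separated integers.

Answer: 3 2 1 6 4 0 5

Derivation:
After op 1 (cut(5)): [2 1 6 4 0 5 3]
After op 2 (cut(5)): [5 3 2 1 6 4 0]
After op 3 (cut(5)): [4 0 5 3 2 1 6]
After op 4 (cut(5)): [1 6 4 0 5 3 2]
After op 5 (cut(5)): [3 2 1 6 4 0 5]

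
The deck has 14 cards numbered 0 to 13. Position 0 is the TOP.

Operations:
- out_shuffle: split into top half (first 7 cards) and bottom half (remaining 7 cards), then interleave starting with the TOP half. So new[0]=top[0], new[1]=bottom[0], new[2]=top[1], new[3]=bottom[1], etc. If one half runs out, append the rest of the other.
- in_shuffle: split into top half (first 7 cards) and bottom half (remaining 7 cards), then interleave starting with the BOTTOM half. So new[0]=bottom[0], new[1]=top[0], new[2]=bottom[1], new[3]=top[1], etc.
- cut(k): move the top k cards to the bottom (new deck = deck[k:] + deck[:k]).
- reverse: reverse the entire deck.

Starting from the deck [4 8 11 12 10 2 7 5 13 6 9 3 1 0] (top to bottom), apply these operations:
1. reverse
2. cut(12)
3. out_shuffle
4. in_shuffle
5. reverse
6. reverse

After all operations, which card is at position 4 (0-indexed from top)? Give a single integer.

After op 1 (reverse): [0 1 3 9 6 13 5 7 2 10 12 11 8 4]
After op 2 (cut(12)): [8 4 0 1 3 9 6 13 5 7 2 10 12 11]
After op 3 (out_shuffle): [8 13 4 5 0 7 1 2 3 10 9 12 6 11]
After op 4 (in_shuffle): [2 8 3 13 10 4 9 5 12 0 6 7 11 1]
After op 5 (reverse): [1 11 7 6 0 12 5 9 4 10 13 3 8 2]
After op 6 (reverse): [2 8 3 13 10 4 9 5 12 0 6 7 11 1]
Position 4: card 10.

Answer: 10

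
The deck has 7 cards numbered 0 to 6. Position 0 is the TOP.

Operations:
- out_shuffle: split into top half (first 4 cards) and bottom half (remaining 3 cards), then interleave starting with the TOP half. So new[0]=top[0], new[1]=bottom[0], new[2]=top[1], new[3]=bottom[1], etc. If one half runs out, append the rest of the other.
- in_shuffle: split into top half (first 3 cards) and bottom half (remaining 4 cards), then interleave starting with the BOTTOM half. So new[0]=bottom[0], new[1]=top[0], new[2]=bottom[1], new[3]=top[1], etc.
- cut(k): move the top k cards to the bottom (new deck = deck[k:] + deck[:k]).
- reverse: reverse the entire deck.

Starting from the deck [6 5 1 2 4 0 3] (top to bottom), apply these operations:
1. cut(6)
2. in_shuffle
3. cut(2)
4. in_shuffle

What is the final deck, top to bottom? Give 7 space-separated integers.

After op 1 (cut(6)): [3 6 5 1 2 4 0]
After op 2 (in_shuffle): [1 3 2 6 4 5 0]
After op 3 (cut(2)): [2 6 4 5 0 1 3]
After op 4 (in_shuffle): [5 2 0 6 1 4 3]

Answer: 5 2 0 6 1 4 3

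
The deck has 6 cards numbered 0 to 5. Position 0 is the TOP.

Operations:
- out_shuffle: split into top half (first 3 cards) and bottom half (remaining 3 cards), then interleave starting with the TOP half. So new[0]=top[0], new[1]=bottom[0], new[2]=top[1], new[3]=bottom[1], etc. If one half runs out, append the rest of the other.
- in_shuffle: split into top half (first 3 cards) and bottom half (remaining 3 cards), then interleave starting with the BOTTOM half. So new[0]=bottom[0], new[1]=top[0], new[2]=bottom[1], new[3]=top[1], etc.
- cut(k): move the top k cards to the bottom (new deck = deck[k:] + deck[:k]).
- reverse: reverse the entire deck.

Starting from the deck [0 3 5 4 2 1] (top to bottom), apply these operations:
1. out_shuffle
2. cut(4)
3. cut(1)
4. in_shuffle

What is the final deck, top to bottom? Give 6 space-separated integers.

Answer: 3 1 2 0 5 4

Derivation:
After op 1 (out_shuffle): [0 4 3 2 5 1]
After op 2 (cut(4)): [5 1 0 4 3 2]
After op 3 (cut(1)): [1 0 4 3 2 5]
After op 4 (in_shuffle): [3 1 2 0 5 4]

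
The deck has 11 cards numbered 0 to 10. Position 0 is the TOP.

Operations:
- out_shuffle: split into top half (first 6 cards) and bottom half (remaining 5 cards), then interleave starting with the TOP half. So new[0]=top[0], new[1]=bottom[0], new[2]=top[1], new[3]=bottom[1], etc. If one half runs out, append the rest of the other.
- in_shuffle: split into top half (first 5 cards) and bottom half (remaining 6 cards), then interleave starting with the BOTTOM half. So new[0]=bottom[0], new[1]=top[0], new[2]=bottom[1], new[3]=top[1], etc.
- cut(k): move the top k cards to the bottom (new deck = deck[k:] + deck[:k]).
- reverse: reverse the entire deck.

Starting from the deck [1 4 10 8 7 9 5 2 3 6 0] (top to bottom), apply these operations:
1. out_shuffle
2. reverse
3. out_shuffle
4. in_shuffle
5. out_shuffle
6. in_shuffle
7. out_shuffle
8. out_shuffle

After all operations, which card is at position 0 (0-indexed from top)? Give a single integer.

Answer: 1

Derivation:
After op 1 (out_shuffle): [1 5 4 2 10 3 8 6 7 0 9]
After op 2 (reverse): [9 0 7 6 8 3 10 2 4 5 1]
After op 3 (out_shuffle): [9 10 0 2 7 4 6 5 8 1 3]
After op 4 (in_shuffle): [4 9 6 10 5 0 8 2 1 7 3]
After op 5 (out_shuffle): [4 8 9 2 6 1 10 7 5 3 0]
After op 6 (in_shuffle): [1 4 10 8 7 9 5 2 3 6 0]
After op 7 (out_shuffle): [1 5 4 2 10 3 8 6 7 0 9]
After op 8 (out_shuffle): [1 8 5 6 4 7 2 0 10 9 3]
Position 0: card 1.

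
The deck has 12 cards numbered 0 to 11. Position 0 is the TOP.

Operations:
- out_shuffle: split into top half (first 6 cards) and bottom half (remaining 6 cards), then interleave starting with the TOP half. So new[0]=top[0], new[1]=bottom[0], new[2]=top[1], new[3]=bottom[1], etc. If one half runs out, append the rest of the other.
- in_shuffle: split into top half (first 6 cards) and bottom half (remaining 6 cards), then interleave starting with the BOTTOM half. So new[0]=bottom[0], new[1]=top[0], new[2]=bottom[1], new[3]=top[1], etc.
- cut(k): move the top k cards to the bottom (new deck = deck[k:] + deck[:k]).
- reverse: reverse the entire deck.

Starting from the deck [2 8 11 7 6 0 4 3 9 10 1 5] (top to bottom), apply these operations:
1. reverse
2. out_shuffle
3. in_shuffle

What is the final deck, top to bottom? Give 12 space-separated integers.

Answer: 9 5 11 0 3 1 8 6 4 10 2 7

Derivation:
After op 1 (reverse): [5 1 10 9 3 4 0 6 7 11 8 2]
After op 2 (out_shuffle): [5 0 1 6 10 7 9 11 3 8 4 2]
After op 3 (in_shuffle): [9 5 11 0 3 1 8 6 4 10 2 7]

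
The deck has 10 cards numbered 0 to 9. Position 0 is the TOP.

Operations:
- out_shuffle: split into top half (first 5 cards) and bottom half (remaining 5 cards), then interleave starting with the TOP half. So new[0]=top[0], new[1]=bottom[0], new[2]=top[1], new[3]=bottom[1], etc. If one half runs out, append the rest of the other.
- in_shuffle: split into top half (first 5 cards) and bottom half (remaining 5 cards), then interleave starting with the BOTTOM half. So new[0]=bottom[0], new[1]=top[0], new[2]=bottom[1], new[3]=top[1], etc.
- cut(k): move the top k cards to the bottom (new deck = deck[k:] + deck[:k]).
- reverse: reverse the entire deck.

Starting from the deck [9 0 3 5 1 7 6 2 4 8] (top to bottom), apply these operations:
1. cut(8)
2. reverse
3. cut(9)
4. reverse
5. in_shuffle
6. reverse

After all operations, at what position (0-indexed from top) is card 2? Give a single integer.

After op 1 (cut(8)): [4 8 9 0 3 5 1 7 6 2]
After op 2 (reverse): [2 6 7 1 5 3 0 9 8 4]
After op 3 (cut(9)): [4 2 6 7 1 5 3 0 9 8]
After op 4 (reverse): [8 9 0 3 5 1 7 6 2 4]
After op 5 (in_shuffle): [1 8 7 9 6 0 2 3 4 5]
After op 6 (reverse): [5 4 3 2 0 6 9 7 8 1]
Card 2 is at position 3.

Answer: 3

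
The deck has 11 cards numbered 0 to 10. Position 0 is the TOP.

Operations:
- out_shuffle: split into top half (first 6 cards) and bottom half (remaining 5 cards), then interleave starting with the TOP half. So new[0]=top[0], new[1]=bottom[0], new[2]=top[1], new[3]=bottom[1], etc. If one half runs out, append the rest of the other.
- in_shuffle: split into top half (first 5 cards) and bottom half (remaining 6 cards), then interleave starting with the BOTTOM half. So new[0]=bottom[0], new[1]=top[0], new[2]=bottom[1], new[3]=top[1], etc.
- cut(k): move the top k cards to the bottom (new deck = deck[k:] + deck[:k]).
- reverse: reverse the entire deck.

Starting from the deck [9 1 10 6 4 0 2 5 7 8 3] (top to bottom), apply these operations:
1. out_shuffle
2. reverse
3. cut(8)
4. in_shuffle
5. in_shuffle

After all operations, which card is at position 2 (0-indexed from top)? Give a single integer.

Answer: 7

Derivation:
After op 1 (out_shuffle): [9 2 1 5 10 7 6 8 4 3 0]
After op 2 (reverse): [0 3 4 8 6 7 10 5 1 2 9]
After op 3 (cut(8)): [1 2 9 0 3 4 8 6 7 10 5]
After op 4 (in_shuffle): [4 1 8 2 6 9 7 0 10 3 5]
After op 5 (in_shuffle): [9 4 7 1 0 8 10 2 3 6 5]
Position 2: card 7.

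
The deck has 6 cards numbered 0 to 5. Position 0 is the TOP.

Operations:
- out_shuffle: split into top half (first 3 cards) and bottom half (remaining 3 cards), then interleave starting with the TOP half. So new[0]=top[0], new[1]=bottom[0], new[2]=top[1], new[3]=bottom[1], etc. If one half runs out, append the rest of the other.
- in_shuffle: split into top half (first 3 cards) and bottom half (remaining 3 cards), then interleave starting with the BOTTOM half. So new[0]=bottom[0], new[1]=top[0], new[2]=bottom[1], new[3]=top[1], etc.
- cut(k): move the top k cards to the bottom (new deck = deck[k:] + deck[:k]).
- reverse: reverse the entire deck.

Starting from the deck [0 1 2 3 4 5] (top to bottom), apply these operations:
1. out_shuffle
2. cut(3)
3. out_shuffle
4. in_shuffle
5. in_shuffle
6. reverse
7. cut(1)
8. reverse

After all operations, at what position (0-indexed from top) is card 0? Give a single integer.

After op 1 (out_shuffle): [0 3 1 4 2 5]
After op 2 (cut(3)): [4 2 5 0 3 1]
After op 3 (out_shuffle): [4 0 2 3 5 1]
After op 4 (in_shuffle): [3 4 5 0 1 2]
After op 5 (in_shuffle): [0 3 1 4 2 5]
After op 6 (reverse): [5 2 4 1 3 0]
After op 7 (cut(1)): [2 4 1 3 0 5]
After op 8 (reverse): [5 0 3 1 4 2]
Card 0 is at position 1.

Answer: 1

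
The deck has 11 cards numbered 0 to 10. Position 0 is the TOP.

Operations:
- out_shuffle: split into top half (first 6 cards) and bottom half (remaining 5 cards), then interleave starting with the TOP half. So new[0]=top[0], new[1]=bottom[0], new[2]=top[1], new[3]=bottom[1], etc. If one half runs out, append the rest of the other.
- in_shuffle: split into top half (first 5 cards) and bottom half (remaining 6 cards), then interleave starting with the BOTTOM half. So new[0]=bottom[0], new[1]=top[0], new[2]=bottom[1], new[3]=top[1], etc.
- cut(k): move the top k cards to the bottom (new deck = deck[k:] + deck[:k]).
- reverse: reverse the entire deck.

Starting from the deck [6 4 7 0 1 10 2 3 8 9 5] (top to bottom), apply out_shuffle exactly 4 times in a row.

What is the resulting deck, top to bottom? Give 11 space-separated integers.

Answer: 6 9 3 10 0 4 5 8 2 1 7

Derivation:
After op 1 (out_shuffle): [6 2 4 3 7 8 0 9 1 5 10]
After op 2 (out_shuffle): [6 0 2 9 4 1 3 5 7 10 8]
After op 3 (out_shuffle): [6 3 0 5 2 7 9 10 4 8 1]
After op 4 (out_shuffle): [6 9 3 10 0 4 5 8 2 1 7]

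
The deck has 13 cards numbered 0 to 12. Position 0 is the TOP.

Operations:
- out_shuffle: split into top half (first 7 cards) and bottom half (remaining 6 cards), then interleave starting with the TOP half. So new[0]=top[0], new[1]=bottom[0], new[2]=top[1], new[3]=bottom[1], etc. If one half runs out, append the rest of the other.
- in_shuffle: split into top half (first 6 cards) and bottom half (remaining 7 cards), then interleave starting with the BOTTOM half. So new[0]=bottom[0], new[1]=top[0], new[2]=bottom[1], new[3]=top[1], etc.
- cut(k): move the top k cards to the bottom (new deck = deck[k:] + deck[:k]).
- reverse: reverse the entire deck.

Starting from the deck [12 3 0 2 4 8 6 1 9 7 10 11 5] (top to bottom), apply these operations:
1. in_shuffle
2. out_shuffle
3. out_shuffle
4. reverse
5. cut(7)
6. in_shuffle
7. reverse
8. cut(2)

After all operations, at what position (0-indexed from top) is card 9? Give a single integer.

After op 1 (in_shuffle): [6 12 1 3 9 0 7 2 10 4 11 8 5]
After op 2 (out_shuffle): [6 2 12 10 1 4 3 11 9 8 0 5 7]
After op 3 (out_shuffle): [6 11 2 9 12 8 10 0 1 5 4 7 3]
After op 4 (reverse): [3 7 4 5 1 0 10 8 12 9 2 11 6]
After op 5 (cut(7)): [8 12 9 2 11 6 3 7 4 5 1 0 10]
After op 6 (in_shuffle): [3 8 7 12 4 9 5 2 1 11 0 6 10]
After op 7 (reverse): [10 6 0 11 1 2 5 9 4 12 7 8 3]
After op 8 (cut(2)): [0 11 1 2 5 9 4 12 7 8 3 10 6]
Card 9 is at position 5.

Answer: 5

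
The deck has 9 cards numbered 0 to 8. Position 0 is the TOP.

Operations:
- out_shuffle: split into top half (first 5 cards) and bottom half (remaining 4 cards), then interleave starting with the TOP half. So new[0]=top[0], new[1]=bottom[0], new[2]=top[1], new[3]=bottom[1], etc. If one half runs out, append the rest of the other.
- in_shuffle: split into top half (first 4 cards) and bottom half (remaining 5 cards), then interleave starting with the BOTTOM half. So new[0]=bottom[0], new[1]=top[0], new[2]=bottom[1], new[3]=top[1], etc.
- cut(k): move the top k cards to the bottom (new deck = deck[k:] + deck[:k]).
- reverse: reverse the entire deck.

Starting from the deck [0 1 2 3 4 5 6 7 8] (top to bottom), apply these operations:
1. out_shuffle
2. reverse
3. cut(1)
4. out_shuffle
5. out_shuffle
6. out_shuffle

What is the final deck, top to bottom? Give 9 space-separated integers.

After op 1 (out_shuffle): [0 5 1 6 2 7 3 8 4]
After op 2 (reverse): [4 8 3 7 2 6 1 5 0]
After op 3 (cut(1)): [8 3 7 2 6 1 5 0 4]
After op 4 (out_shuffle): [8 1 3 5 7 0 2 4 6]
After op 5 (out_shuffle): [8 0 1 2 3 4 5 6 7]
After op 6 (out_shuffle): [8 4 0 5 1 6 2 7 3]

Answer: 8 4 0 5 1 6 2 7 3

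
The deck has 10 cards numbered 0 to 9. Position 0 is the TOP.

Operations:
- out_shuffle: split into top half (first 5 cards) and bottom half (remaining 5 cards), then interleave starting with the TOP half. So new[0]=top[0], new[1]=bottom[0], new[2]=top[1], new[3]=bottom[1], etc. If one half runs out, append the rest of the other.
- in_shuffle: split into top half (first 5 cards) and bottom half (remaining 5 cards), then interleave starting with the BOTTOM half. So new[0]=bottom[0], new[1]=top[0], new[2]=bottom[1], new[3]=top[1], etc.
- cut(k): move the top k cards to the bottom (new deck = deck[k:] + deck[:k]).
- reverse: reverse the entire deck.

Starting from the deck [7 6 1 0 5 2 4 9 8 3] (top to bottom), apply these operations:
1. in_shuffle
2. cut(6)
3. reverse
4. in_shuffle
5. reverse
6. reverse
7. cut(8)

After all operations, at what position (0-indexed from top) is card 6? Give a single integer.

After op 1 (in_shuffle): [2 7 4 6 9 1 8 0 3 5]
After op 2 (cut(6)): [8 0 3 5 2 7 4 6 9 1]
After op 3 (reverse): [1 9 6 4 7 2 5 3 0 8]
After op 4 (in_shuffle): [2 1 5 9 3 6 0 4 8 7]
After op 5 (reverse): [7 8 4 0 6 3 9 5 1 2]
After op 6 (reverse): [2 1 5 9 3 6 0 4 8 7]
After op 7 (cut(8)): [8 7 2 1 5 9 3 6 0 4]
Card 6 is at position 7.

Answer: 7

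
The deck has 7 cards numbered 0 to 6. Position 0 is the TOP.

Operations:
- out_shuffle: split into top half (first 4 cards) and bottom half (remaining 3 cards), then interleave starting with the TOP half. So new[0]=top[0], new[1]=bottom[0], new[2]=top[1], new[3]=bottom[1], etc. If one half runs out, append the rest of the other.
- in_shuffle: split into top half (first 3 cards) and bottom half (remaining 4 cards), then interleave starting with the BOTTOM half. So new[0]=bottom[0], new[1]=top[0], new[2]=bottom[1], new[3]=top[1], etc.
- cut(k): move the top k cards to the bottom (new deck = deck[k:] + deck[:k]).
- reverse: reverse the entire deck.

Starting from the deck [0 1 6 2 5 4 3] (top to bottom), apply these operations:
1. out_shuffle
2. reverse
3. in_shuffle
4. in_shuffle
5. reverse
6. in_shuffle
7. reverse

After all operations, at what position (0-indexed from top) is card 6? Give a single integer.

Answer: 1

Derivation:
After op 1 (out_shuffle): [0 5 1 4 6 3 2]
After op 2 (reverse): [2 3 6 4 1 5 0]
After op 3 (in_shuffle): [4 2 1 3 5 6 0]
After op 4 (in_shuffle): [3 4 5 2 6 1 0]
After op 5 (reverse): [0 1 6 2 5 4 3]
After op 6 (in_shuffle): [2 0 5 1 4 6 3]
After op 7 (reverse): [3 6 4 1 5 0 2]
Card 6 is at position 1.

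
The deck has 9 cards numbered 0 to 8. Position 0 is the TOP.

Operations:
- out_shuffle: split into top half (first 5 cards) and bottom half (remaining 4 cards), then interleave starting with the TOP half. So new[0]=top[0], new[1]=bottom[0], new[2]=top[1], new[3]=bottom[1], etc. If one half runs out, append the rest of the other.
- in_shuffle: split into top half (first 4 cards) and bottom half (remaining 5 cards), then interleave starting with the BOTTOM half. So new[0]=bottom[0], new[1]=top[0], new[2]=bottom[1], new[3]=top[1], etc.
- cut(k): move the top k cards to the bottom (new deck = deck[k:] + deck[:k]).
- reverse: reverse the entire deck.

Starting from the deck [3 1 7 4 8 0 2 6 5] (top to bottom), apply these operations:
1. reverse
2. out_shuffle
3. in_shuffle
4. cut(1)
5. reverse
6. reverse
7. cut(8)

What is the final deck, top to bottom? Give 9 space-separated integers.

Answer: 2 5 1 4 0 6 3 7 8

Derivation:
After op 1 (reverse): [5 6 2 0 8 4 7 1 3]
After op 2 (out_shuffle): [5 4 6 7 2 1 0 3 8]
After op 3 (in_shuffle): [2 5 1 4 0 6 3 7 8]
After op 4 (cut(1)): [5 1 4 0 6 3 7 8 2]
After op 5 (reverse): [2 8 7 3 6 0 4 1 5]
After op 6 (reverse): [5 1 4 0 6 3 7 8 2]
After op 7 (cut(8)): [2 5 1 4 0 6 3 7 8]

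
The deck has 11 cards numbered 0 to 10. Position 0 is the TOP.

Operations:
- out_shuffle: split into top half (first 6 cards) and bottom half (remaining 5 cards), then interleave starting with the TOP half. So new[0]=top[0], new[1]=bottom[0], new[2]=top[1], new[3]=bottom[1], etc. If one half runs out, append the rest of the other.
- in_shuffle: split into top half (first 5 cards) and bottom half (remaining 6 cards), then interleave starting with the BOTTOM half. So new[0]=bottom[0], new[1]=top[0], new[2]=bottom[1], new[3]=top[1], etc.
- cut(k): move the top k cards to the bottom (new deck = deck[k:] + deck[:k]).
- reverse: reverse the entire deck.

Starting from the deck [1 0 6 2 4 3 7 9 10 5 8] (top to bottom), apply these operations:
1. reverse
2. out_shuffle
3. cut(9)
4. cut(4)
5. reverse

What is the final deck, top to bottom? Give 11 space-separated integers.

Answer: 4 8 3 1 7 0 9 6 10 2 5

Derivation:
After op 1 (reverse): [8 5 10 9 7 3 4 2 6 0 1]
After op 2 (out_shuffle): [8 4 5 2 10 6 9 0 7 1 3]
After op 3 (cut(9)): [1 3 8 4 5 2 10 6 9 0 7]
After op 4 (cut(4)): [5 2 10 6 9 0 7 1 3 8 4]
After op 5 (reverse): [4 8 3 1 7 0 9 6 10 2 5]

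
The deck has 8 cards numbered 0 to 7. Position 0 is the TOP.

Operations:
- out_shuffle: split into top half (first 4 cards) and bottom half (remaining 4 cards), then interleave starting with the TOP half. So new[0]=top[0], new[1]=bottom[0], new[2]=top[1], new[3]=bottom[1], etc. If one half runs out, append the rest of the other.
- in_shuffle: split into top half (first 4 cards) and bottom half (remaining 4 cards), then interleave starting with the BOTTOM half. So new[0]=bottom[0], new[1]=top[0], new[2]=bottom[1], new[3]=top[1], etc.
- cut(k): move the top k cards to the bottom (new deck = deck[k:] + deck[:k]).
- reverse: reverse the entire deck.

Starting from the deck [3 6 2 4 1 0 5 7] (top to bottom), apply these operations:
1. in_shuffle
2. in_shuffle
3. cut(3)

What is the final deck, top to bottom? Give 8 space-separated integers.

After op 1 (in_shuffle): [1 3 0 6 5 2 7 4]
After op 2 (in_shuffle): [5 1 2 3 7 0 4 6]
After op 3 (cut(3)): [3 7 0 4 6 5 1 2]

Answer: 3 7 0 4 6 5 1 2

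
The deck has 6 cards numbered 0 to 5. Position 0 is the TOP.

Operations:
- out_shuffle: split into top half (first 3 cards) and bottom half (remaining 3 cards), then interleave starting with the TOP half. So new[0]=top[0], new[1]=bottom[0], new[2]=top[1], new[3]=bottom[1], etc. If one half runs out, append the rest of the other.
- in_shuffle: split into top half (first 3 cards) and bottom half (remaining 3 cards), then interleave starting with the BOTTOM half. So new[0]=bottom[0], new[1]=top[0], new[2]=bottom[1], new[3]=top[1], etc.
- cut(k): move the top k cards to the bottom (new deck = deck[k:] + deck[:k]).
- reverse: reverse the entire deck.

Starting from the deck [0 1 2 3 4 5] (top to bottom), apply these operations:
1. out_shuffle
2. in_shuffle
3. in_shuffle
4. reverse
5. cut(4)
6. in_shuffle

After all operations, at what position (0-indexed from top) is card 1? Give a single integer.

Answer: 0

Derivation:
After op 1 (out_shuffle): [0 3 1 4 2 5]
After op 2 (in_shuffle): [4 0 2 3 5 1]
After op 3 (in_shuffle): [3 4 5 0 1 2]
After op 4 (reverse): [2 1 0 5 4 3]
After op 5 (cut(4)): [4 3 2 1 0 5]
After op 6 (in_shuffle): [1 4 0 3 5 2]
Card 1 is at position 0.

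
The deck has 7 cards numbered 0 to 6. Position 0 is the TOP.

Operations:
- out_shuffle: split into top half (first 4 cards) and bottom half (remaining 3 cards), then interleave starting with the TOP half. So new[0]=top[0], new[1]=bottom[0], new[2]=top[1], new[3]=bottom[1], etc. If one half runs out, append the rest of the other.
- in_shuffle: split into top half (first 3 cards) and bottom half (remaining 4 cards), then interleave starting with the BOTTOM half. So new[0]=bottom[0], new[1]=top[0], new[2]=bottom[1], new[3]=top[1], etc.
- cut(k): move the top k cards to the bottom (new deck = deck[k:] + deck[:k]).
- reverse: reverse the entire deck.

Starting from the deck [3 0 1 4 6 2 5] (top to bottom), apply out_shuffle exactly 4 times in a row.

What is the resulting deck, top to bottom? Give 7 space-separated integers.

After op 1 (out_shuffle): [3 6 0 2 1 5 4]
After op 2 (out_shuffle): [3 1 6 5 0 4 2]
After op 3 (out_shuffle): [3 0 1 4 6 2 5]
After op 4 (out_shuffle): [3 6 0 2 1 5 4]

Answer: 3 6 0 2 1 5 4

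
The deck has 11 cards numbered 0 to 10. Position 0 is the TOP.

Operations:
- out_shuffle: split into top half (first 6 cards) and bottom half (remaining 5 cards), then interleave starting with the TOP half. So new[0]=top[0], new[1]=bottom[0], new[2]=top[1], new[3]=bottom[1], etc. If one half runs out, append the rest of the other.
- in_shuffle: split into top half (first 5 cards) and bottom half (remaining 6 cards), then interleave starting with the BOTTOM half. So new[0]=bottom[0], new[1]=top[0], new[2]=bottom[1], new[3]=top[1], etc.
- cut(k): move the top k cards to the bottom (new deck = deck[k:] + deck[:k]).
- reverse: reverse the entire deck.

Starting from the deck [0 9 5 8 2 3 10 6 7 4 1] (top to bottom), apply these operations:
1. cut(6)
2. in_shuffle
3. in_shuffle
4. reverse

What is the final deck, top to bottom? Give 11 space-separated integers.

Answer: 3 5 1 6 2 9 4 10 8 0 7

Derivation:
After op 1 (cut(6)): [10 6 7 4 1 0 9 5 8 2 3]
After op 2 (in_shuffle): [0 10 9 6 5 7 8 4 2 1 3]
After op 3 (in_shuffle): [7 0 8 10 4 9 2 6 1 5 3]
After op 4 (reverse): [3 5 1 6 2 9 4 10 8 0 7]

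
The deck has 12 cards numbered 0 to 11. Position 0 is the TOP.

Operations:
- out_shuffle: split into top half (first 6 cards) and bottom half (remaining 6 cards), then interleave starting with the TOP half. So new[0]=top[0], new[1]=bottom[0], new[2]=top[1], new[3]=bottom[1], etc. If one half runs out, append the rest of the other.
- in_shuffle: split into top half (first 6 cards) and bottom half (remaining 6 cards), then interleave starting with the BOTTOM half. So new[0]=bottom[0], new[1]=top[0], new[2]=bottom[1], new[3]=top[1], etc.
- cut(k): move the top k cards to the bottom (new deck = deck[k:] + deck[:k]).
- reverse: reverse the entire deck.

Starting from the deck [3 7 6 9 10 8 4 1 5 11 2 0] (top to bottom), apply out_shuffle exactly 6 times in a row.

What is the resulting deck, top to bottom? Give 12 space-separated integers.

Answer: 3 8 2 10 11 9 5 6 1 7 4 0

Derivation:
After op 1 (out_shuffle): [3 4 7 1 6 5 9 11 10 2 8 0]
After op 2 (out_shuffle): [3 9 4 11 7 10 1 2 6 8 5 0]
After op 3 (out_shuffle): [3 1 9 2 4 6 11 8 7 5 10 0]
After op 4 (out_shuffle): [3 11 1 8 9 7 2 5 4 10 6 0]
After op 5 (out_shuffle): [3 2 11 5 1 4 8 10 9 6 7 0]
After op 6 (out_shuffle): [3 8 2 10 11 9 5 6 1 7 4 0]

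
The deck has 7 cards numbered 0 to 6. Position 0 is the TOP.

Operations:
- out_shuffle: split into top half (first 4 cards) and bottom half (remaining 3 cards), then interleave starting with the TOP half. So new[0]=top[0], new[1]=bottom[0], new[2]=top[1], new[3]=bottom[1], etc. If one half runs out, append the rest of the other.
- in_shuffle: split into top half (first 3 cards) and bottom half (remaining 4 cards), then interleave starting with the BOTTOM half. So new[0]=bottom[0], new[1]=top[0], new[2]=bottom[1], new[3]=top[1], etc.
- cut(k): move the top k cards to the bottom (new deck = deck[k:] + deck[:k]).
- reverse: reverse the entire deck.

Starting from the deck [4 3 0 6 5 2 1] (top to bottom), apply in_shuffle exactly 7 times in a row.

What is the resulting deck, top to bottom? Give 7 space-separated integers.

After op 1 (in_shuffle): [6 4 5 3 2 0 1]
After op 2 (in_shuffle): [3 6 2 4 0 5 1]
After op 3 (in_shuffle): [4 3 0 6 5 2 1]
After op 4 (in_shuffle): [6 4 5 3 2 0 1]
After op 5 (in_shuffle): [3 6 2 4 0 5 1]
After op 6 (in_shuffle): [4 3 0 6 5 2 1]
After op 7 (in_shuffle): [6 4 5 3 2 0 1]

Answer: 6 4 5 3 2 0 1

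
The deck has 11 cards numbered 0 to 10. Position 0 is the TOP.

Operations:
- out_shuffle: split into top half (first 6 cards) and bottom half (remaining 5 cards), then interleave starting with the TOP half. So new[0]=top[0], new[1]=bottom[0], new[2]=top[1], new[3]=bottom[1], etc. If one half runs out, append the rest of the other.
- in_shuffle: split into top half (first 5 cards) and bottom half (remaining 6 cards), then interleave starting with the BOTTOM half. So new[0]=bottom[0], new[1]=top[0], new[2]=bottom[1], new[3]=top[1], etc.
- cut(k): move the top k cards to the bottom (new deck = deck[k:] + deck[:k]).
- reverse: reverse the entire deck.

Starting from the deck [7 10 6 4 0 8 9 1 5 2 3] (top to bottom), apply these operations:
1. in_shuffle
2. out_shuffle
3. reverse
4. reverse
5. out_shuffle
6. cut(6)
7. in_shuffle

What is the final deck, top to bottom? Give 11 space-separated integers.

Answer: 8 4 10 3 5 9 0 6 7 2 1

Derivation:
After op 1 (in_shuffle): [8 7 9 10 1 6 5 4 2 0 3]
After op 2 (out_shuffle): [8 5 7 4 9 2 10 0 1 3 6]
After op 3 (reverse): [6 3 1 0 10 2 9 4 7 5 8]
After op 4 (reverse): [8 5 7 4 9 2 10 0 1 3 6]
After op 5 (out_shuffle): [8 10 5 0 7 1 4 3 9 6 2]
After op 6 (cut(6)): [4 3 9 6 2 8 10 5 0 7 1]
After op 7 (in_shuffle): [8 4 10 3 5 9 0 6 7 2 1]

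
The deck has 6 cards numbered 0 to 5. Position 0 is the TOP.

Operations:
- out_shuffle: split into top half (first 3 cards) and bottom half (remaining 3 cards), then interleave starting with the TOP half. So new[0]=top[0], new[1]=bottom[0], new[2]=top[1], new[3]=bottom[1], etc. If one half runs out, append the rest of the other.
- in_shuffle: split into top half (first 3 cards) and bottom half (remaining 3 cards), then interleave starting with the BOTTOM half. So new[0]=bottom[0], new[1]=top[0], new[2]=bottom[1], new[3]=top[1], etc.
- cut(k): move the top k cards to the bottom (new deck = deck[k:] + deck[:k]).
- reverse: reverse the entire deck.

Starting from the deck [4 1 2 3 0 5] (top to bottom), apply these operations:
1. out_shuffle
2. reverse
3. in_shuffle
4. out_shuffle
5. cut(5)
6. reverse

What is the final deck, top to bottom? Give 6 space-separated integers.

After op 1 (out_shuffle): [4 3 1 0 2 5]
After op 2 (reverse): [5 2 0 1 3 4]
After op 3 (in_shuffle): [1 5 3 2 4 0]
After op 4 (out_shuffle): [1 2 5 4 3 0]
After op 5 (cut(5)): [0 1 2 5 4 3]
After op 6 (reverse): [3 4 5 2 1 0]

Answer: 3 4 5 2 1 0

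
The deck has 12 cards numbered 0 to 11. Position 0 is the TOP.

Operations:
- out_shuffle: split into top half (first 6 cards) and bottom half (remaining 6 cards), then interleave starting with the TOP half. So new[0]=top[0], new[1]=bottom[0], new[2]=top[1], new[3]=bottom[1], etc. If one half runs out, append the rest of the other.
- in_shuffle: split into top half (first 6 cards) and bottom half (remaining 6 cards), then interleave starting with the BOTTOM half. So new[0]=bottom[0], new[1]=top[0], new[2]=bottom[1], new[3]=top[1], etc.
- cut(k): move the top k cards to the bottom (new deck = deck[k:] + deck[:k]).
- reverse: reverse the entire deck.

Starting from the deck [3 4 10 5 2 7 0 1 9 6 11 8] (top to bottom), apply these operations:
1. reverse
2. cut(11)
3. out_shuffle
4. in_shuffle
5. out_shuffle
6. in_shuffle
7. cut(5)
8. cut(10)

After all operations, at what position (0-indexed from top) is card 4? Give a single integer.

Answer: 3

Derivation:
After op 1 (reverse): [8 11 6 9 1 0 7 2 5 10 4 3]
After op 2 (cut(11)): [3 8 11 6 9 1 0 7 2 5 10 4]
After op 3 (out_shuffle): [3 0 8 7 11 2 6 5 9 10 1 4]
After op 4 (in_shuffle): [6 3 5 0 9 8 10 7 1 11 4 2]
After op 5 (out_shuffle): [6 10 3 7 5 1 0 11 9 4 8 2]
After op 6 (in_shuffle): [0 6 11 10 9 3 4 7 8 5 2 1]
After op 7 (cut(5)): [3 4 7 8 5 2 1 0 6 11 10 9]
After op 8 (cut(10)): [10 9 3 4 7 8 5 2 1 0 6 11]
Card 4 is at position 3.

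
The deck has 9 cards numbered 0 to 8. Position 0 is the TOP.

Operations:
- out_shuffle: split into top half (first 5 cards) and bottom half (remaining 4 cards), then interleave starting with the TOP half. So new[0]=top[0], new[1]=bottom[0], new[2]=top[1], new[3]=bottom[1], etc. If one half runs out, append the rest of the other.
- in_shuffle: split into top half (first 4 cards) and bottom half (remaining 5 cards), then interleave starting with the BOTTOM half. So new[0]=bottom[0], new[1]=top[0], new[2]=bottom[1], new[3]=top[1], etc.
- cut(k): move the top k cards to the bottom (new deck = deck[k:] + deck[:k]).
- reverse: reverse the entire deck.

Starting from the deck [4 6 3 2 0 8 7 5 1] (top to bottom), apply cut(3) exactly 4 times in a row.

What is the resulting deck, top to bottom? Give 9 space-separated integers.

Answer: 2 0 8 7 5 1 4 6 3

Derivation:
After op 1 (cut(3)): [2 0 8 7 5 1 4 6 3]
After op 2 (cut(3)): [7 5 1 4 6 3 2 0 8]
After op 3 (cut(3)): [4 6 3 2 0 8 7 5 1]
After op 4 (cut(3)): [2 0 8 7 5 1 4 6 3]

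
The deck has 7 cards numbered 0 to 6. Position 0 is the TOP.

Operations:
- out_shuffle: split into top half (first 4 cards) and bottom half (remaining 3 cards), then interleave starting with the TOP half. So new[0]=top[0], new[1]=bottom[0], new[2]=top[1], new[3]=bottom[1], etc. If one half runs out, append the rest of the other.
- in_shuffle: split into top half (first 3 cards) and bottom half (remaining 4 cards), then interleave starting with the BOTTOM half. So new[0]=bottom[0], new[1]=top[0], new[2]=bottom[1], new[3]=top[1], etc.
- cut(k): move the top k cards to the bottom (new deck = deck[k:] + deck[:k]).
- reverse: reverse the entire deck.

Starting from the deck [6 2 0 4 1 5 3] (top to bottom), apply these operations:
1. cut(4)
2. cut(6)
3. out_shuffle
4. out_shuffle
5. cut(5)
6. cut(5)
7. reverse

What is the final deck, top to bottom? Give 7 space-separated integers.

Answer: 6 5 4 2 3 1 0

Derivation:
After op 1 (cut(4)): [1 5 3 6 2 0 4]
After op 2 (cut(6)): [4 1 5 3 6 2 0]
After op 3 (out_shuffle): [4 6 1 2 5 0 3]
After op 4 (out_shuffle): [4 5 6 0 1 3 2]
After op 5 (cut(5)): [3 2 4 5 6 0 1]
After op 6 (cut(5)): [0 1 3 2 4 5 6]
After op 7 (reverse): [6 5 4 2 3 1 0]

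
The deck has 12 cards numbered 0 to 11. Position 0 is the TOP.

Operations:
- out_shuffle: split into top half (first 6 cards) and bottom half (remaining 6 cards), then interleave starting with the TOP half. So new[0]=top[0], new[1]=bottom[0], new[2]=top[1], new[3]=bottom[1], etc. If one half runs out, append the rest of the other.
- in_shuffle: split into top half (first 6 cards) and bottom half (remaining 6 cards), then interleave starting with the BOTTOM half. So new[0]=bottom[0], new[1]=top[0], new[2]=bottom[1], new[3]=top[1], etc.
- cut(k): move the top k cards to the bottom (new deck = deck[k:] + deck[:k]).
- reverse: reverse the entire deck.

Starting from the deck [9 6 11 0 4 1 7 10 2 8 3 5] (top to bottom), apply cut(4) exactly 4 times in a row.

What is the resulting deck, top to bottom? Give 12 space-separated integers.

After op 1 (cut(4)): [4 1 7 10 2 8 3 5 9 6 11 0]
After op 2 (cut(4)): [2 8 3 5 9 6 11 0 4 1 7 10]
After op 3 (cut(4)): [9 6 11 0 4 1 7 10 2 8 3 5]
After op 4 (cut(4)): [4 1 7 10 2 8 3 5 9 6 11 0]

Answer: 4 1 7 10 2 8 3 5 9 6 11 0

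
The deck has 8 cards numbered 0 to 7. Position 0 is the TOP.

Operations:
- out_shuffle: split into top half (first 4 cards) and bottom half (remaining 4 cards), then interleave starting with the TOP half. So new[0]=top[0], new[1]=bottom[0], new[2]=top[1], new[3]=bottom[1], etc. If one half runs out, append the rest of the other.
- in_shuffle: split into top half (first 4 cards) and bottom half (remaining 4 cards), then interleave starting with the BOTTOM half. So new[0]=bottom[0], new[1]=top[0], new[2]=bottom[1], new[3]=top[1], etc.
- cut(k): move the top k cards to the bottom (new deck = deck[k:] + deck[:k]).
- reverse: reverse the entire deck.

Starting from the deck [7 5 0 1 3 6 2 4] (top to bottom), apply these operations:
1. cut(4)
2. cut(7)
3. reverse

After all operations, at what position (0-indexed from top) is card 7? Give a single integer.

After op 1 (cut(4)): [3 6 2 4 7 5 0 1]
After op 2 (cut(7)): [1 3 6 2 4 7 5 0]
After op 3 (reverse): [0 5 7 4 2 6 3 1]
Card 7 is at position 2.

Answer: 2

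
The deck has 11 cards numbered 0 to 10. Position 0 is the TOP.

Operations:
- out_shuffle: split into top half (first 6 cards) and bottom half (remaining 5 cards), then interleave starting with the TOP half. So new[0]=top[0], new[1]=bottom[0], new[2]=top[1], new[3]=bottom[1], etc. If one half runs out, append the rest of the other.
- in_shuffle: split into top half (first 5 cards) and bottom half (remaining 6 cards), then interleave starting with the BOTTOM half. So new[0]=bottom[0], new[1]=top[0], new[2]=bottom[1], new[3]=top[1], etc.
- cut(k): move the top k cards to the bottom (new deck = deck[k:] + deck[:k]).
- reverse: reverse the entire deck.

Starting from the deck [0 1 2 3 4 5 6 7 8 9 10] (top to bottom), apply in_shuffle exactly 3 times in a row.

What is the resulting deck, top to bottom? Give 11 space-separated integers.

Answer: 6 2 9 5 1 8 4 0 7 3 10

Derivation:
After op 1 (in_shuffle): [5 0 6 1 7 2 8 3 9 4 10]
After op 2 (in_shuffle): [2 5 8 0 3 6 9 1 4 7 10]
After op 3 (in_shuffle): [6 2 9 5 1 8 4 0 7 3 10]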